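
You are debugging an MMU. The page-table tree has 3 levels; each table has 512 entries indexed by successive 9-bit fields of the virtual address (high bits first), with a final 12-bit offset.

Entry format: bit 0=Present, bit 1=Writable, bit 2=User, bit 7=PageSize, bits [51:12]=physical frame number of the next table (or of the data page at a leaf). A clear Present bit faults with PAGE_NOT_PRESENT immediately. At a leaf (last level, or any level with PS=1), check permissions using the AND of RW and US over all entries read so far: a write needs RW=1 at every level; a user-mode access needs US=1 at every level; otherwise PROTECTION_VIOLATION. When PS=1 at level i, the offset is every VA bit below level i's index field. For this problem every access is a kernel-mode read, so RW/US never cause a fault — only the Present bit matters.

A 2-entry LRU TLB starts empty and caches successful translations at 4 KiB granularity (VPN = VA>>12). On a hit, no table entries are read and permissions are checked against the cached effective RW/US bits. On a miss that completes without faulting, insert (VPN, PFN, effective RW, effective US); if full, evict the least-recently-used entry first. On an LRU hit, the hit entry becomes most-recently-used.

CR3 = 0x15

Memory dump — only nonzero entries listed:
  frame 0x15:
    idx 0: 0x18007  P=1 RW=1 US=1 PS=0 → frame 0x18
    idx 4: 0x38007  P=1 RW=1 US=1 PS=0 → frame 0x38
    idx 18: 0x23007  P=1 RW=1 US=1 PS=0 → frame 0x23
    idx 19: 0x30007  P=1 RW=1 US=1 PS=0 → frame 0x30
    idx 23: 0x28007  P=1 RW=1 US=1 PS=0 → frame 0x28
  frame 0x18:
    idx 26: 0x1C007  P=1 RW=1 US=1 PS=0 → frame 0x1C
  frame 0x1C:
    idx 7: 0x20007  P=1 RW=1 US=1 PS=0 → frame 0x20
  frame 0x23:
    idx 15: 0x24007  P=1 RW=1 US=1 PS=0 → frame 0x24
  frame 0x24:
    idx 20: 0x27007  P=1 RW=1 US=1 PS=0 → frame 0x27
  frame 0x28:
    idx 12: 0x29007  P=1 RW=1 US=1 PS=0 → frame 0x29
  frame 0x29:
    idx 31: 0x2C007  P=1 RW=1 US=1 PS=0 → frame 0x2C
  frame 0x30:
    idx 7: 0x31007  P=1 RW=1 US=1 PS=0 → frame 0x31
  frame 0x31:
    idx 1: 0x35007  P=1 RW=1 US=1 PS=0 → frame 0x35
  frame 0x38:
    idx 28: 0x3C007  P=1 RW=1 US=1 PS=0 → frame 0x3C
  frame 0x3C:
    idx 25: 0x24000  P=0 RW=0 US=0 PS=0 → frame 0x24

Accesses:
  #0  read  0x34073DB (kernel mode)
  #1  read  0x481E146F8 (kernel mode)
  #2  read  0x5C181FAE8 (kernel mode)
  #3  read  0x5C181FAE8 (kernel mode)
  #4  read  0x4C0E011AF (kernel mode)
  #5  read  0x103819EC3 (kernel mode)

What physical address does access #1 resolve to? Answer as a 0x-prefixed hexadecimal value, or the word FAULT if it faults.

Trace:
#0 VA=0x34073DB (r,kernel):
  [0] read 0x15 idx=0: raw=0x18007 flags P=1 W=1 U=1 S=0
  [1] read 0x18 idx=26: raw=0x1C007 flags P=1 W=1 U=1 S=0
  [2] read 0x1C idx=7: raw=0x20007 flags P=1 W=1 U=1 S=0
  → PA=0x203DB  (3 entries read)
#1 VA=0x481E146F8 (r,kernel):
  [0] read 0x15 idx=18: raw=0x23007 flags P=1 W=1 U=1 S=0
  [1] read 0x23 idx=15: raw=0x24007 flags P=1 W=1 U=1 S=0
  [2] read 0x24 idx=20: raw=0x27007 flags P=1 W=1 U=1 S=0
  → PA=0x276F8  (3 entries read)
#2 VA=0x5C181FAE8 (r,kernel):
  [0] read 0x15 idx=23: raw=0x28007 flags P=1 W=1 U=1 S=0
  [1] read 0x28 idx=12: raw=0x29007 flags P=1 W=1 U=1 S=0
  [2] read 0x29 idx=31: raw=0x2C007 flags P=1 W=1 U=1 S=0
  → PA=0x2CAE8  (3 entries read)
#3 VA=0x5C181FAE8 (r,kernel):
  TLB hit vpn=0x5C181F → PA=0x2CAE8
#4 VA=0x4C0E011AF (r,kernel):
  [0] read 0x15 idx=19: raw=0x30007 flags P=1 W=1 U=1 S=0
  [1] read 0x30 idx=7: raw=0x31007 flags P=1 W=1 U=1 S=0
  [2] read 0x31 idx=1: raw=0x35007 flags P=1 W=1 U=1 S=0
  → PA=0x351AF  (3 entries read)
#5 VA=0x103819EC3 (r,kernel):
  [0] read 0x15 idx=4: raw=0x38007 flags P=1 W=1 U=1 S=0
  [1] read 0x38 idx=28: raw=0x3C007 flags P=1 W=1 U=1 S=0
  [2] read 0x3C idx=25: raw=0x24000 flags P=0 W=0 U=0 S=0
  ✗ PAGE_NOT_PRESENT  [3 reads]

Access #1 PA: 0x276F8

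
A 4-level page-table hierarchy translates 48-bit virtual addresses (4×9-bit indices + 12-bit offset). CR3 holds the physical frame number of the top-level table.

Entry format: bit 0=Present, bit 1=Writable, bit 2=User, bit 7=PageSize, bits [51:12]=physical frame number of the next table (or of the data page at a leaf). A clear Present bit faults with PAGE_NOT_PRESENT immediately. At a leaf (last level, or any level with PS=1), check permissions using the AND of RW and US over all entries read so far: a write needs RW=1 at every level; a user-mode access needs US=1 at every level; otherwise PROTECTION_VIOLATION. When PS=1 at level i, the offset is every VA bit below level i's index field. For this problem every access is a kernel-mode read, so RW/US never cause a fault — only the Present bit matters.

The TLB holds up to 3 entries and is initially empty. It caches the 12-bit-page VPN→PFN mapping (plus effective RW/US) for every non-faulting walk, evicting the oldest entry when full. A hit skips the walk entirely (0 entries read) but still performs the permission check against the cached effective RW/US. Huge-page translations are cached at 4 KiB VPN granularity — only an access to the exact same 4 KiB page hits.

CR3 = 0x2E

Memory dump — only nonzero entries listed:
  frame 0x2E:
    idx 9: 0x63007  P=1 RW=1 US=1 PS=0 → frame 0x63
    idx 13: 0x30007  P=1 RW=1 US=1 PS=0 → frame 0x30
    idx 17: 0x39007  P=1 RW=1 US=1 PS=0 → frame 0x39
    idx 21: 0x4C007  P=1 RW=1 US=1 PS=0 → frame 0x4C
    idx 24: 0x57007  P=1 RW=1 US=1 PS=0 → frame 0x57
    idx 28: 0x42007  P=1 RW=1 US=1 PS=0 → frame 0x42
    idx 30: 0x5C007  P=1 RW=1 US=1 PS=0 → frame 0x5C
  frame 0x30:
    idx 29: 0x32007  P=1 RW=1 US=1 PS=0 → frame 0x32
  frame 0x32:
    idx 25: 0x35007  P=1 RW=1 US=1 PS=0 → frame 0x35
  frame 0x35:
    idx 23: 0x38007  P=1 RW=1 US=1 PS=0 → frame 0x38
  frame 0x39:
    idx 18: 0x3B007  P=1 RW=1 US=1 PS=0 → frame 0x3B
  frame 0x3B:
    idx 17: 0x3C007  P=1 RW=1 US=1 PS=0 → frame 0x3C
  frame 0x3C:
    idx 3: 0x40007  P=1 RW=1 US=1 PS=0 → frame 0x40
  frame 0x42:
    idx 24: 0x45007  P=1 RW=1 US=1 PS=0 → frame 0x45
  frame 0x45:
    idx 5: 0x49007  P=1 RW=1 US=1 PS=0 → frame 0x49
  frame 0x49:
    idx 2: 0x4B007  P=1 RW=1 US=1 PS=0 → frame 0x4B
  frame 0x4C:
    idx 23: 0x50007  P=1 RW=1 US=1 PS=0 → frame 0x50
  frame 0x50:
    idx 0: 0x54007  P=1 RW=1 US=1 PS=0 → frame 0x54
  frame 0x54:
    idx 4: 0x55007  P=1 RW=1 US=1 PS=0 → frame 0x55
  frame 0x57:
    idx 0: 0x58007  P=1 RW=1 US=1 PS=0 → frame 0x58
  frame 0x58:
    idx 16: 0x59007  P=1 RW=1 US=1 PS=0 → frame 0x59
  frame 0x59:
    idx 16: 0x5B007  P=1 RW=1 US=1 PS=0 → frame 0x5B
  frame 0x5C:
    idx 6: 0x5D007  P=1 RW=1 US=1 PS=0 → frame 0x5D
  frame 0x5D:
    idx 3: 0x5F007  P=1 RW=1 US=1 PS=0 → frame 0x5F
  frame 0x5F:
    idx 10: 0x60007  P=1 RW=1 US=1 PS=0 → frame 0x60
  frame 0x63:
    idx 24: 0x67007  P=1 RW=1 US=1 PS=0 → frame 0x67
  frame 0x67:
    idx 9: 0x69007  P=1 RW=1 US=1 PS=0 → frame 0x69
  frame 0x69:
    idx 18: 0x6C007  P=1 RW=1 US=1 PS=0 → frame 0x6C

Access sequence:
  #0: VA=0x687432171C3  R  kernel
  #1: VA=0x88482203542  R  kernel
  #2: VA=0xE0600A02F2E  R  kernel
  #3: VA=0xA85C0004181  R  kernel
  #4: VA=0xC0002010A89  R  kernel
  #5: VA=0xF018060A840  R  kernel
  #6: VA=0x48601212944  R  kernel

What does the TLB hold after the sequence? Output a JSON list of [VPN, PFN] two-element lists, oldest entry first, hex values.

Walk each access:
#0 VA=0x687432171C3 (r,kernel):
  lvl0: tbl 0x2E, slot 13 ⇒ 0x30007 (P1/RW1/US1/PS0)
  lvl1: tbl 0x30, slot 29 ⇒ 0x32007 (P1/RW1/US1/PS0)
  lvl2: tbl 0x32, slot 25 ⇒ 0x35007 (P1/RW1/US1/PS0)
  lvl3: tbl 0x35, slot 23 ⇒ 0x38007 (P1/RW1/US1/PS0)
  ✓ 0x381C3  — 4 lookups
#1 VA=0x88482203542 (r,kernel):
  lvl0: tbl 0x2E, slot 17 ⇒ 0x39007 (P1/RW1/US1/PS0)
  lvl1: tbl 0x39, slot 18 ⇒ 0x3B007 (P1/RW1/US1/PS0)
  lvl2: tbl 0x3B, slot 17 ⇒ 0x3C007 (P1/RW1/US1/PS0)
  lvl3: tbl 0x3C, slot 3 ⇒ 0x40007 (P1/RW1/US1/PS0)
  ✓ 0x40542  — 4 lookups
#2 VA=0xE0600A02F2E (r,kernel):
  lvl0: tbl 0x2E, slot 28 ⇒ 0x42007 (P1/RW1/US1/PS0)
  lvl1: tbl 0x42, slot 24 ⇒ 0x45007 (P1/RW1/US1/PS0)
  lvl2: tbl 0x45, slot 5 ⇒ 0x49007 (P1/RW1/US1/PS0)
  lvl3: tbl 0x49, slot 2 ⇒ 0x4B007 (P1/RW1/US1/PS0)
  ✓ 0x4BF2E  — 4 lookups
#3 VA=0xA85C0004181 (r,kernel):
  lvl0: tbl 0x2E, slot 21 ⇒ 0x4C007 (P1/RW1/US1/PS0)
  lvl1: tbl 0x4C, slot 23 ⇒ 0x50007 (P1/RW1/US1/PS0)
  lvl2: tbl 0x50, slot 0 ⇒ 0x54007 (P1/RW1/US1/PS0)
  lvl3: tbl 0x54, slot 4 ⇒ 0x55007 (P1/RW1/US1/PS0)
  ✓ 0x55181  — 4 lookups
#4 VA=0xC0002010A89 (r,kernel):
  lvl0: tbl 0x2E, slot 24 ⇒ 0x57007 (P1/RW1/US1/PS0)
  lvl1: tbl 0x57, slot 0 ⇒ 0x58007 (P1/RW1/US1/PS0)
  lvl2: tbl 0x58, slot 16 ⇒ 0x59007 (P1/RW1/US1/PS0)
  lvl3: tbl 0x59, slot 16 ⇒ 0x5B007 (P1/RW1/US1/PS0)
  ✓ 0x5BA89  — 4 lookups
#5 VA=0xF018060A840 (r,kernel):
  lvl0: tbl 0x2E, slot 30 ⇒ 0x5C007 (P1/RW1/US1/PS0)
  lvl1: tbl 0x5C, slot 6 ⇒ 0x5D007 (P1/RW1/US1/PS0)
  lvl2: tbl 0x5D, slot 3 ⇒ 0x5F007 (P1/RW1/US1/PS0)
  lvl3: tbl 0x5F, slot 10 ⇒ 0x60007 (P1/RW1/US1/PS0)
  ✓ 0x60840  — 4 lookups
#6 VA=0x48601212944 (r,kernel):
  lvl0: tbl 0x2E, slot 9 ⇒ 0x63007 (P1/RW1/US1/PS0)
  lvl1: tbl 0x63, slot 24 ⇒ 0x67007 (P1/RW1/US1/PS0)
  lvl2: tbl 0x67, slot 9 ⇒ 0x69007 (P1/RW1/US1/PS0)
  lvl3: tbl 0x69, slot 18 ⇒ 0x6C007 (P1/RW1/US1/PS0)
  ✓ 0x6C944  — 4 lookups

TLB: [["0xC0002010", "0x5B"], ["0xF018060A", "0x60"], ["0x48601212", "0x6C"]]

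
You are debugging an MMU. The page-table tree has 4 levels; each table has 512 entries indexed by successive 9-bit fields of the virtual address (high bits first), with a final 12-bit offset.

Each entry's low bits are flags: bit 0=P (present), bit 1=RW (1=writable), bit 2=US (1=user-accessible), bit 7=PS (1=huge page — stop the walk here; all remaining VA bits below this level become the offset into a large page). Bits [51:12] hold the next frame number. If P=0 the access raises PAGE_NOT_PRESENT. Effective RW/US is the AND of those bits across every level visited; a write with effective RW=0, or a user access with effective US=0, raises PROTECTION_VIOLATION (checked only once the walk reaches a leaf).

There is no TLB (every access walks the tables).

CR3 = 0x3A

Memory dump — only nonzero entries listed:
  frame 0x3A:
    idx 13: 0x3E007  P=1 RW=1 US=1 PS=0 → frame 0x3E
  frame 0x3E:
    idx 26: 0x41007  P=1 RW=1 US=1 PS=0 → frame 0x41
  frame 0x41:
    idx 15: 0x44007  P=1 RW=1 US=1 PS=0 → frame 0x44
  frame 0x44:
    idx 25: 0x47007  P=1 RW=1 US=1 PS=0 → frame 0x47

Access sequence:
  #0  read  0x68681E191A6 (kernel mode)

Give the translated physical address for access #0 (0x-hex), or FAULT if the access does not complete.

Walk each access:
#0 VA=0x68681E191A6 (r,kernel):
  lvl0: tbl 0x3A, slot 13 ⇒ 0x3E007 (P1/RW1/US1/PS0)
  lvl1: tbl 0x3E, slot 26 ⇒ 0x41007 (P1/RW1/US1/PS0)
  lvl2: tbl 0x41, slot 15 ⇒ 0x44007 (P1/RW1/US1/PS0)
  lvl3: tbl 0x44, slot 25 ⇒ 0x47007 (P1/RW1/US1/PS0)
  → PA=0x471A6  (4 entries read)

Access #0 PA: 0x471A6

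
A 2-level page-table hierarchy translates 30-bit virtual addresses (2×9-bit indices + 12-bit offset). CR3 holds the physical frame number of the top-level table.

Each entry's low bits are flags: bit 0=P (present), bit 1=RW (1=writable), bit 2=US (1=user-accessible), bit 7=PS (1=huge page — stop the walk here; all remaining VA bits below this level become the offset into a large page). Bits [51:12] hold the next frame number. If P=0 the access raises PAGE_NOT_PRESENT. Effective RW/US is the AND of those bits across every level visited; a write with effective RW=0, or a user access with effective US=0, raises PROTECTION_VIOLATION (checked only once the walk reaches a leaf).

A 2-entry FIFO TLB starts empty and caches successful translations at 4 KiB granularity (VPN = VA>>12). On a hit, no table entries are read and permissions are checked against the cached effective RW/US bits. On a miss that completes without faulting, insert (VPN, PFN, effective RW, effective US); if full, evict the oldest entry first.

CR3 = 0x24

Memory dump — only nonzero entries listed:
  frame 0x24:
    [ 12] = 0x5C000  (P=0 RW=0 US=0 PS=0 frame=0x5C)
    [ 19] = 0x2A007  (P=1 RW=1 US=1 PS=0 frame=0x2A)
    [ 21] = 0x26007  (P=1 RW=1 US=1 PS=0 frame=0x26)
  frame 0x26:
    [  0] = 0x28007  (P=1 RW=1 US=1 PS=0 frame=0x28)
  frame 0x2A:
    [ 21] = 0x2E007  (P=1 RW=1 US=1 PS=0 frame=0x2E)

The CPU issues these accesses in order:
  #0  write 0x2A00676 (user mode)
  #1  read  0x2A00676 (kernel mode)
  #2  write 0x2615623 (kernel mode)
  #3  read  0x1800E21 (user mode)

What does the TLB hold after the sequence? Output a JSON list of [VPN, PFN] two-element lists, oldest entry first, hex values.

Trace:
#0 VA=0x2A00676 (w,user):
  L0: frame=0x24 idx=21 entry=0x26007 [P=1 RW=1 US=1 PS=0]
  L1: frame=0x26 idx=0 entry=0x28007 [P=1 RW=1 US=1 PS=0]
  ✓ 0x28676  — 2 lookups
#1 VA=0x2A00676 (r,kernel):
  TLB hit vpn=0x2A00 → PA=0x28676
#2 VA=0x2615623 (w,kernel):
  L0: frame=0x24 idx=19 entry=0x2A007 [P=1 RW=1 US=1 PS=0]
  L1: frame=0x2A idx=21 entry=0x2E007 [P=1 RW=1 US=1 PS=0]
  ✓ 0x2E623  — 2 lookups
#3 VA=0x1800E21 (r,user):
  L0: frame=0x24 idx=12 entry=0x5C000 [P=0 RW=0 US=0 PS=0]
  ⇒ fault: PAGE_NOT_PRESENT  — 1 lookups

TLB: [["0x2A00", "0x28"], ["0x2615", "0x2E"]]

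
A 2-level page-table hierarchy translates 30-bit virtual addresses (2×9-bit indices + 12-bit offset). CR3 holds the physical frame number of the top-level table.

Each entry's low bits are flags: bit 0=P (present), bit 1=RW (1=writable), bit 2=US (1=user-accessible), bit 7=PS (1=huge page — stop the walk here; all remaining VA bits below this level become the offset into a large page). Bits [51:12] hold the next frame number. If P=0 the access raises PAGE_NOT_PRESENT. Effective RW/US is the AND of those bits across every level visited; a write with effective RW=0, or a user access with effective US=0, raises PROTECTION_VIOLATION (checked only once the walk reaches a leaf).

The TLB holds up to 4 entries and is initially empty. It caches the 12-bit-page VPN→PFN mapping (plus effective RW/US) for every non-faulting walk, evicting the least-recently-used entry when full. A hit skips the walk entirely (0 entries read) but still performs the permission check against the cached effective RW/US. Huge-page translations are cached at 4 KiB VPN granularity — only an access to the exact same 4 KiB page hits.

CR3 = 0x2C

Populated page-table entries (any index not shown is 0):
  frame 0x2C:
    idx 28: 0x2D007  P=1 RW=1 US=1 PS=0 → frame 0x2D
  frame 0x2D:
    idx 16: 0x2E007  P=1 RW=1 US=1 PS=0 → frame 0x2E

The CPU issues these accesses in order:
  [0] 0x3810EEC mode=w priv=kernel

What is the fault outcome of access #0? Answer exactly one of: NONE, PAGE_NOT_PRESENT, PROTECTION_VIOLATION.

Walk each access:
#0 VA=0x3810EEC (w,kernel):
  [0] read 0x2C idx=28: raw=0x2D007 flags P=1 W=1 U=1 S=0
  [1] read 0x2D idx=16: raw=0x2E007 flags P=1 W=1 U=1 S=0
  ✓ 0x2EEEC  — 2 lookups

Access #0 fault: NONE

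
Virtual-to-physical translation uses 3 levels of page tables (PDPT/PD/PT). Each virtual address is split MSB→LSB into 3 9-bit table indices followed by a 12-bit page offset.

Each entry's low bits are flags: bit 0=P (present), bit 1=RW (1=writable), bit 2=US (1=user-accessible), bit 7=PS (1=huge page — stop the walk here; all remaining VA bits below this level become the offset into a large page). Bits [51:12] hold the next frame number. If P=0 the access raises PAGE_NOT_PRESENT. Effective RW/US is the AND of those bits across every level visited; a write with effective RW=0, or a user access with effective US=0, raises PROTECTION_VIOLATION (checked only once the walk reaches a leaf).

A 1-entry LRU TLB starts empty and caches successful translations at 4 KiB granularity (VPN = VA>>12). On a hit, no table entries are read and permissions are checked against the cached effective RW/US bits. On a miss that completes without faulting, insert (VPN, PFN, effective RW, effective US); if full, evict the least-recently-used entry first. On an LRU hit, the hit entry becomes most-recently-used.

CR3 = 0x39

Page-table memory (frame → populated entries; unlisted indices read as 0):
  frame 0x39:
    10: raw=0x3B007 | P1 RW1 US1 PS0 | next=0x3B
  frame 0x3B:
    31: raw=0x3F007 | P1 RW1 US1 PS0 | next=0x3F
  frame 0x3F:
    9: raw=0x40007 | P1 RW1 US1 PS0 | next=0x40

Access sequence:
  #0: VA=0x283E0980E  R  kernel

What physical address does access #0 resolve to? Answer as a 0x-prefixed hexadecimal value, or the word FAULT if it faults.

Walk each access:
#0 VA=0x283E0980E (r,kernel):
  [0] read 0x39 idx=10: raw=0x3B007 flags P=1 W=1 U=1 S=0
  [1] read 0x3B idx=31: raw=0x3F007 flags P=1 W=1 U=1 S=0
  [2] read 0x3F idx=9: raw=0x40007 flags P=1 W=1 U=1 S=0
  ⇒ phys 0x4080E  [3 reads]

Access #0 PA: 0x4080E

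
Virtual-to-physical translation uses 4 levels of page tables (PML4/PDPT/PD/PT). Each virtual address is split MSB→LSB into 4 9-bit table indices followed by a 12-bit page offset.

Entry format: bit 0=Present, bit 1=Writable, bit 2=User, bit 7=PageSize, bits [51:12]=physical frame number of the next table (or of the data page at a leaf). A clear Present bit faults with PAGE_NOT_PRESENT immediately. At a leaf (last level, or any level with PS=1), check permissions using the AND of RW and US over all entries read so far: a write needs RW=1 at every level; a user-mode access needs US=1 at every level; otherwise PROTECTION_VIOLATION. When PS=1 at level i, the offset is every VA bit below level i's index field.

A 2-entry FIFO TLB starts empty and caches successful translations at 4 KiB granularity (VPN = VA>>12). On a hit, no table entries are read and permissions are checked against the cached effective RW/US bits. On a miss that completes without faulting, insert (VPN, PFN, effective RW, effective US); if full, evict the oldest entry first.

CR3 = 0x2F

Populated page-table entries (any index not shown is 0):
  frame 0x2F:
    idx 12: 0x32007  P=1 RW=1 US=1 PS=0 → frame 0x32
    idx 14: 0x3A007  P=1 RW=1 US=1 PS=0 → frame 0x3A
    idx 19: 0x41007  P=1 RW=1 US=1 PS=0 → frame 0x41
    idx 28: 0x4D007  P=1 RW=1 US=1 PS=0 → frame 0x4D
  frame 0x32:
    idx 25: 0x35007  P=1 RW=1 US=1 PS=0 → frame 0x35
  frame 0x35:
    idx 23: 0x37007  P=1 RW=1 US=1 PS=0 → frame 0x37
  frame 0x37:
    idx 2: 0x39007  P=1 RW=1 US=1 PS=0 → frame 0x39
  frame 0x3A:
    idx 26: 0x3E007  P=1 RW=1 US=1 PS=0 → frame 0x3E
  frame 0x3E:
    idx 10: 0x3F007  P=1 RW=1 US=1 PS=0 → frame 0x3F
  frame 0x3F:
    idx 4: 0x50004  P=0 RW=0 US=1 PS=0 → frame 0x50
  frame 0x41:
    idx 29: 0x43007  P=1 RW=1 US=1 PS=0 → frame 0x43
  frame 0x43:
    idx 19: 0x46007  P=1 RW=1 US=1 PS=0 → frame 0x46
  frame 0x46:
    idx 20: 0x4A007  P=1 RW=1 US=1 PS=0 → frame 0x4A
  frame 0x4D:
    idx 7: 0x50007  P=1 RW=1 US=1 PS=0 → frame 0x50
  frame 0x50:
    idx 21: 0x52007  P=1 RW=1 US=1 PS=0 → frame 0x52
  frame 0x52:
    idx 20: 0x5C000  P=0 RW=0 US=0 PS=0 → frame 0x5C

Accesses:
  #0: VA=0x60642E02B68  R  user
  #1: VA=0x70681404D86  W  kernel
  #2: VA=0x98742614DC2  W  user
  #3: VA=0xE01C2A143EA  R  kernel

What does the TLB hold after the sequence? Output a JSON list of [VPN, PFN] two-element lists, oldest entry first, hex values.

Trace:
#0 VA=0x60642E02B68 (r,user):
  [0] read 0x2F idx=12: raw=0x32007 flags P=1 W=1 U=1 S=0
  [1] read 0x32 idx=25: raw=0x35007 flags P=1 W=1 U=1 S=0
  [2] read 0x35 idx=23: raw=0x37007 flags P=1 W=1 U=1 S=0
  [3] read 0x37 idx=2: raw=0x39007 flags P=1 W=1 U=1 S=0
  ✓ 0x39B68  — 4 lookups
#1 VA=0x70681404D86 (w,kernel):
  [0] read 0x2F idx=14: raw=0x3A007 flags P=1 W=1 U=1 S=0
  [1] read 0x3A idx=26: raw=0x3E007 flags P=1 W=1 U=1 S=0
  [2] read 0x3E idx=10: raw=0x3F007 flags P=1 W=1 U=1 S=0
  [3] read 0x3F idx=4: raw=0x50004 flags P=0 W=0 U=1 S=0
  → PAGE_NOT_PRESENT  (4 entries read)
#2 VA=0x98742614DC2 (w,user):
  [0] read 0x2F idx=19: raw=0x41007 flags P=1 W=1 U=1 S=0
  [1] read 0x41 idx=29: raw=0x43007 flags P=1 W=1 U=1 S=0
  [2] read 0x43 idx=19: raw=0x46007 flags P=1 W=1 U=1 S=0
  [3] read 0x46 idx=20: raw=0x4A007 flags P=1 W=1 U=1 S=0
  ✓ 0x4ADC2  — 4 lookups
#3 VA=0xE01C2A143EA (r,kernel):
  [0] read 0x2F idx=28: raw=0x4D007 flags P=1 W=1 U=1 S=0
  [1] read 0x4D idx=7: raw=0x50007 flags P=1 W=1 U=1 S=0
  [2] read 0x50 idx=21: raw=0x52007 flags P=1 W=1 U=1 S=0
  [3] read 0x52 idx=20: raw=0x5C000 flags P=0 W=0 U=0 S=0
  → PAGE_NOT_PRESENT  (4 entries read)

TLB: [["0x60642E02", "0x39"], ["0x98742614", "0x4A"]]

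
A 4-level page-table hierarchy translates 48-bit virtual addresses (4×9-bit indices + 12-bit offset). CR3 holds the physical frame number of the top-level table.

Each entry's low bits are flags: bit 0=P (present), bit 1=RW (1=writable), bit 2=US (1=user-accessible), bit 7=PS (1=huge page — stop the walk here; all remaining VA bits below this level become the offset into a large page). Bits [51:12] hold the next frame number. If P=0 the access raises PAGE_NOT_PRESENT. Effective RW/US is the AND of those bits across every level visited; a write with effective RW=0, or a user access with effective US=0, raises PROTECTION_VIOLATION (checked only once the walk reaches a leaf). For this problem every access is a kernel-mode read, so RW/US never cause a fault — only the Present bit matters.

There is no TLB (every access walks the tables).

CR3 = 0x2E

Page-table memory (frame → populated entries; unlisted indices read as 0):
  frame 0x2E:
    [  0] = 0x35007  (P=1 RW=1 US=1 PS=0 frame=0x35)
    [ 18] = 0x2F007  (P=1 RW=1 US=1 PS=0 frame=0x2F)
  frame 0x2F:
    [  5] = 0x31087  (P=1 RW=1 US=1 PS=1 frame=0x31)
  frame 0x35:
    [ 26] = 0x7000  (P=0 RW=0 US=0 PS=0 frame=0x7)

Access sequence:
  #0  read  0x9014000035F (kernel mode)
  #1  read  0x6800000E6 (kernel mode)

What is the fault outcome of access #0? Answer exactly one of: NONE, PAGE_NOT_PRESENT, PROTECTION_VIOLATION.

Walk each access:
#0 VA=0x9014000035F (r,kernel):
  L0: frame=0x2E idx=18 entry=0x2F007 [P=1 RW=1 US=1 PS=0]
  L1: frame=0x2F idx=5 entry=0x31087 [P=1 RW=1 US=1 PS=1]
  ⇒ phys 0x3135F (huge @L1)  [2 reads]
#1 VA=0x6800000E6 (r,kernel):
  L0: frame=0x2E idx=0 entry=0x35007 [P=1 RW=1 US=1 PS=0]
  L1: frame=0x35 idx=26 entry=0x7000 [P=0 RW=0 US=0 PS=0]
  → PAGE_NOT_PRESENT  (2 entries read)

Access #0 fault: NONE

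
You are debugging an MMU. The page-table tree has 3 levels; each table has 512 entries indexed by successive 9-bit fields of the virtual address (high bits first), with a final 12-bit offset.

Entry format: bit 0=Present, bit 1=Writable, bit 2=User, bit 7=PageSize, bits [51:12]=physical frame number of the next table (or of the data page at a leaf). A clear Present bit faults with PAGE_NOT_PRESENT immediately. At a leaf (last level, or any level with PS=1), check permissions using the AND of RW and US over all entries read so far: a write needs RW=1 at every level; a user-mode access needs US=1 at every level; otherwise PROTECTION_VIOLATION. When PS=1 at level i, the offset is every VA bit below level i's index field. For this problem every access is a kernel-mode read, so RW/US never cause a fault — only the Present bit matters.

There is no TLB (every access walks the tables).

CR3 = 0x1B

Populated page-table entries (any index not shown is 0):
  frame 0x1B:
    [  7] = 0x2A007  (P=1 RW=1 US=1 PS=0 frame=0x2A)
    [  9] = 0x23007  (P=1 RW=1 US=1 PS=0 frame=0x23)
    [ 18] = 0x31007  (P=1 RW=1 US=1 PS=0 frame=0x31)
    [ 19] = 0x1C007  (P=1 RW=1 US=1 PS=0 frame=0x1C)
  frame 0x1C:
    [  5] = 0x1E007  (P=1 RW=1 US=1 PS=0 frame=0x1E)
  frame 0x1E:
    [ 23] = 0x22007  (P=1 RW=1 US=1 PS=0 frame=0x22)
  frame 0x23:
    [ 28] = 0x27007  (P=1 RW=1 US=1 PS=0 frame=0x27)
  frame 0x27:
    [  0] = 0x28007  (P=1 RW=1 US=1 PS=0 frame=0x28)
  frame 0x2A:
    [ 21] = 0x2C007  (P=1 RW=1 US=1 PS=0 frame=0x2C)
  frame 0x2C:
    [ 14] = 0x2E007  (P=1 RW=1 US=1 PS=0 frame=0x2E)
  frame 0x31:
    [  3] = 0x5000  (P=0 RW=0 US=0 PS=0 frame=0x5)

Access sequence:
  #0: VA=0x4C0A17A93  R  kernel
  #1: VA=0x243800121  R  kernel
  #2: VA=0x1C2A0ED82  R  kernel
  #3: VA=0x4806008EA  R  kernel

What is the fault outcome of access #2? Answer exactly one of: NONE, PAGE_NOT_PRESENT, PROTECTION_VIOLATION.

Per-access translation:
#0 VA=0x4C0A17A93 (r,kernel):
  [0] read 0x1B idx=19: raw=0x1C007 flags P=1 W=1 U=1 S=0
  [1] read 0x1C idx=5: raw=0x1E007 flags P=1 W=1 U=1 S=0
  [2] read 0x1E idx=23: raw=0x22007 flags P=1 W=1 U=1 S=0
  → PA=0x22A93  (3 entries read)
#1 VA=0x243800121 (r,kernel):
  [0] read 0x1B idx=9: raw=0x23007 flags P=1 W=1 U=1 S=0
  [1] read 0x23 idx=28: raw=0x27007 flags P=1 W=1 U=1 S=0
  [2] read 0x27 idx=0: raw=0x28007 flags P=1 W=1 U=1 S=0
  → PA=0x28121  (3 entries read)
#2 VA=0x1C2A0ED82 (r,kernel):
  [0] read 0x1B idx=7: raw=0x2A007 flags P=1 W=1 U=1 S=0
  [1] read 0x2A idx=21: raw=0x2C007 flags P=1 W=1 U=1 S=0
  [2] read 0x2C idx=14: raw=0x2E007 flags P=1 W=1 U=1 S=0
  → PA=0x2ED82  (3 entries read)
#3 VA=0x4806008EA (r,kernel):
  [0] read 0x1B idx=18: raw=0x31007 flags P=1 W=1 U=1 S=0
  [1] read 0x31 idx=3: raw=0x5000 flags P=0 W=0 U=0 S=0
  ✗ PAGE_NOT_PRESENT  [2 reads]

Access #2 fault: NONE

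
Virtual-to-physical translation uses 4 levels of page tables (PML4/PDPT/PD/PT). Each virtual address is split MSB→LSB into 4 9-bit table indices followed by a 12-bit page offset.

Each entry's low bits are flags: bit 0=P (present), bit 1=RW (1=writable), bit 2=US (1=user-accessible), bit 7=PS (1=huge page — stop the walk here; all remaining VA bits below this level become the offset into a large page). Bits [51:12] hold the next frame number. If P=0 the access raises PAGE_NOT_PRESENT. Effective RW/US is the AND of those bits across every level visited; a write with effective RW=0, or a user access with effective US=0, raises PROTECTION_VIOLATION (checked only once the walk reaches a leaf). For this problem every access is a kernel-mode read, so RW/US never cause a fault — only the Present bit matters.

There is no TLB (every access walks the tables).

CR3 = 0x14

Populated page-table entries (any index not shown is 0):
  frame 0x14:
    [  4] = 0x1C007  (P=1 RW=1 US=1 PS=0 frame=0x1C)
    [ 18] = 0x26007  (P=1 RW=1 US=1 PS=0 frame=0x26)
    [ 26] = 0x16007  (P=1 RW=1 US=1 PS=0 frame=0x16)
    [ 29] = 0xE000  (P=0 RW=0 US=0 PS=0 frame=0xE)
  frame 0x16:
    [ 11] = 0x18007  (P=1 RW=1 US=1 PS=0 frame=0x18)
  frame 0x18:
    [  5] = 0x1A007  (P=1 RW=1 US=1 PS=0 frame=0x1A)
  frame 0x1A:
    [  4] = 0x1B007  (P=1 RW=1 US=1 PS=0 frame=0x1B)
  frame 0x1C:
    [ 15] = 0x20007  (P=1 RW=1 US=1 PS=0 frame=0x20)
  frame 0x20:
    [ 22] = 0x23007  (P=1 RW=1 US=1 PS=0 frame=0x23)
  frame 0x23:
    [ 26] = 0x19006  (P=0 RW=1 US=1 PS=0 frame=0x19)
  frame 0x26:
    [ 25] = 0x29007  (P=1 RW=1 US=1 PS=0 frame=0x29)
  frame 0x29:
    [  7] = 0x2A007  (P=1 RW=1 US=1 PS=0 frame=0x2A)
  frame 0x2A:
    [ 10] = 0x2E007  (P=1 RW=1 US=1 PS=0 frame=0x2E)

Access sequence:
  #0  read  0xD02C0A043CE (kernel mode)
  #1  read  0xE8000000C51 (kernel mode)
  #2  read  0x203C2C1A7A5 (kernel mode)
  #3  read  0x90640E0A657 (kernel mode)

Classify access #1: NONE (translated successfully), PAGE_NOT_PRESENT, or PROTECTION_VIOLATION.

Trace:
#0 VA=0xD02C0A043CE (r,kernel):
  L0 @0x14[26] → 0x16007  P=1,RW=1,US=1,PS=0
  L1 @0x16[11] → 0x18007  P=1,RW=1,US=1,PS=0
  L2 @0x18[5] → 0x1A007  P=1,RW=1,US=1,PS=0
  L3 @0x1A[4] → 0x1B007  P=1,RW=1,US=1,PS=0
  → PA=0x1B3CE  (4 entries read)
#1 VA=0xE8000000C51 (r,kernel):
  L0 @0x14[29] → 0xE000  P=0,RW=0,US=0,PS=0
  → PAGE_NOT_PRESENT  (1 entries read)
#2 VA=0x203C2C1A7A5 (r,kernel):
  L0 @0x14[4] → 0x1C007  P=1,RW=1,US=1,PS=0
  L1 @0x1C[15] → 0x20007  P=1,RW=1,US=1,PS=0
  L2 @0x20[22] → 0x23007  P=1,RW=1,US=1,PS=0
  L3 @0x23[26] → 0x19006  P=0,RW=1,US=1,PS=0
  → PAGE_NOT_PRESENT  (4 entries read)
#3 VA=0x90640E0A657 (r,kernel):
  L0 @0x14[18] → 0x26007  P=1,RW=1,US=1,PS=0
  L1 @0x26[25] → 0x29007  P=1,RW=1,US=1,PS=0
  L2 @0x29[7] → 0x2A007  P=1,RW=1,US=1,PS=0
  L3 @0x2A[10] → 0x2E007  P=1,RW=1,US=1,PS=0
  → PA=0x2E657  (4 entries read)

Access #1 fault: PAGE_NOT_PRESENT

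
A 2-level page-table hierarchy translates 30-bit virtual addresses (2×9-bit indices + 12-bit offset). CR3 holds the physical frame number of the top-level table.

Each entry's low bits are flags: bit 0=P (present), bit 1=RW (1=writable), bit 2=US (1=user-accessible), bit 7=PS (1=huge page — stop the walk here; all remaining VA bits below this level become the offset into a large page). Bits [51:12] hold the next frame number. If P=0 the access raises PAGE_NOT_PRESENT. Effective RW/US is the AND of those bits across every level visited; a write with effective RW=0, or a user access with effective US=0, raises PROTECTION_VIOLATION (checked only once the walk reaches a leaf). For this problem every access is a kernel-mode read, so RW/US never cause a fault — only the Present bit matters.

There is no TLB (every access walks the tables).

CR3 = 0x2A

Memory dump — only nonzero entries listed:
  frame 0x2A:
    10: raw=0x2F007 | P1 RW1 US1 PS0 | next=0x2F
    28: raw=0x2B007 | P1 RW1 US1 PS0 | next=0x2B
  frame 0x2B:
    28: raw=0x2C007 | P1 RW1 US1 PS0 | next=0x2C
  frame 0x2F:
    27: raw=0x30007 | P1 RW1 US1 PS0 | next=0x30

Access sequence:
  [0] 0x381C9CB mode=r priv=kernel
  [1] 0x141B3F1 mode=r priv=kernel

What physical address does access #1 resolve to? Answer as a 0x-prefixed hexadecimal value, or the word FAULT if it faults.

Per-access translation:
#0 VA=0x381C9CB (r,kernel):
  [0] read 0x2A idx=28: raw=0x2B007 flags P=1 W=1 U=1 S=0
  [1] read 0x2B idx=28: raw=0x2C007 flags P=1 W=1 U=1 S=0
  ✓ 0x2C9CB  — 2 lookups
#1 VA=0x141B3F1 (r,kernel):
  [0] read 0x2A idx=10: raw=0x2F007 flags P=1 W=1 U=1 S=0
  [1] read 0x2F idx=27: raw=0x30007 flags P=1 W=1 U=1 S=0
  ✓ 0x303F1  — 2 lookups

Access #1 PA: 0x303F1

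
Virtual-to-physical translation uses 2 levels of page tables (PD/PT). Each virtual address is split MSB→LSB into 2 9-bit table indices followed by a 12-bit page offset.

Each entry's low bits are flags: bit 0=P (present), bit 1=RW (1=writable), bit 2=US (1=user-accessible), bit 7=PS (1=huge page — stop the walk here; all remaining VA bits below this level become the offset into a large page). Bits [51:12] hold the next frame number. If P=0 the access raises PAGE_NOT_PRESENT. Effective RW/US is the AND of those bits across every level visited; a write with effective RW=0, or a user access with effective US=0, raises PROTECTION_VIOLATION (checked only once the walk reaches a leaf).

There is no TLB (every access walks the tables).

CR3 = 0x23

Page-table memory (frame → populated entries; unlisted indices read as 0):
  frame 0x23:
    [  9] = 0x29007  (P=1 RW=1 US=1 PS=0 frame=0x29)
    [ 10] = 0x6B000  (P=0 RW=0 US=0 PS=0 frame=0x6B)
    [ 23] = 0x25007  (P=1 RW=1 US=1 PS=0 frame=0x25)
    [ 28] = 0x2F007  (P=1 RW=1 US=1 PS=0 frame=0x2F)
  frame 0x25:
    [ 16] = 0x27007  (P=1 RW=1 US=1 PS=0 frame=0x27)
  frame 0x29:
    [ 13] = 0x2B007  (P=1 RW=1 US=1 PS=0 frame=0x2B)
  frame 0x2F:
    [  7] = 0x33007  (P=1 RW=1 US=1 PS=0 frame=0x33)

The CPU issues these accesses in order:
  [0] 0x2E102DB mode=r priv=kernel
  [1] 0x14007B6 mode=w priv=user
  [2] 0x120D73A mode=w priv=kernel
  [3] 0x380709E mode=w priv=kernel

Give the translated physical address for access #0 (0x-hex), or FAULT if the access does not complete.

Walk each access:
#0 VA=0x2E102DB (r,kernel):
  L0 @0x23[23] → 0x25007  P=1,RW=1,US=1,PS=0
  L1 @0x25[16] → 0x27007  P=1,RW=1,US=1,PS=0
  ✓ 0x272DB  — 2 lookups
#1 VA=0x14007B6 (w,user):
  L0 @0x23[10] → 0x6B000  P=0,RW=0,US=0,PS=0
  → PAGE_NOT_PRESENT  (1 entries read)
#2 VA=0x120D73A (w,kernel):
  L0 @0x23[9] → 0x29007  P=1,RW=1,US=1,PS=0
  L1 @0x29[13] → 0x2B007  P=1,RW=1,US=1,PS=0
  ✓ 0x2B73A  — 2 lookups
#3 VA=0x380709E (w,kernel):
  L0 @0x23[28] → 0x2F007  P=1,RW=1,US=1,PS=0
  L1 @0x2F[7] → 0x33007  P=1,RW=1,US=1,PS=0
  ✓ 0x3309E  — 2 lookups

Access #0 PA: 0x272DB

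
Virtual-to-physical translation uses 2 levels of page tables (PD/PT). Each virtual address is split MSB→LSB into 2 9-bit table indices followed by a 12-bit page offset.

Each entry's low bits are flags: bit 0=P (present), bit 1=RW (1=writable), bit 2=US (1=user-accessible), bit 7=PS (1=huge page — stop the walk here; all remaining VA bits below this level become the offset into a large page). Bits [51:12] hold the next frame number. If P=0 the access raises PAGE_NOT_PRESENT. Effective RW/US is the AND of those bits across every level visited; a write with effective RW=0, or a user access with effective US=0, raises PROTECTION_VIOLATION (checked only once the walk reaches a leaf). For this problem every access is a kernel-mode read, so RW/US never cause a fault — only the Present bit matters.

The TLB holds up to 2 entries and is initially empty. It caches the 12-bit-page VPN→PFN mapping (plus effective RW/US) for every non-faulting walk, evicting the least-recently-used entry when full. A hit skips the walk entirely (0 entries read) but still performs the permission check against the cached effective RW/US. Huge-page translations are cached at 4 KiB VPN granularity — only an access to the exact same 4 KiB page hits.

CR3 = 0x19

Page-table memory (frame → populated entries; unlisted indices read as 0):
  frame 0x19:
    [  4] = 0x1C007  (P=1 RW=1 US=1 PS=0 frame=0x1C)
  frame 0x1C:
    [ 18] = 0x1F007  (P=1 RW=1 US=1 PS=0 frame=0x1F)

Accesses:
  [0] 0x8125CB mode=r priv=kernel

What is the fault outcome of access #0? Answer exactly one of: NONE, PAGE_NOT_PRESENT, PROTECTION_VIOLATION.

Trace:
#0 VA=0x8125CB (r,kernel):
  lvl0: tbl 0x19, slot 4 ⇒ 0x1C007 (P1/RW1/US1/PS0)
  lvl1: tbl 0x1C, slot 18 ⇒ 0x1F007 (P1/RW1/US1/PS0)
  ✓ 0x1F5CB  — 2 lookups

Access #0 fault: NONE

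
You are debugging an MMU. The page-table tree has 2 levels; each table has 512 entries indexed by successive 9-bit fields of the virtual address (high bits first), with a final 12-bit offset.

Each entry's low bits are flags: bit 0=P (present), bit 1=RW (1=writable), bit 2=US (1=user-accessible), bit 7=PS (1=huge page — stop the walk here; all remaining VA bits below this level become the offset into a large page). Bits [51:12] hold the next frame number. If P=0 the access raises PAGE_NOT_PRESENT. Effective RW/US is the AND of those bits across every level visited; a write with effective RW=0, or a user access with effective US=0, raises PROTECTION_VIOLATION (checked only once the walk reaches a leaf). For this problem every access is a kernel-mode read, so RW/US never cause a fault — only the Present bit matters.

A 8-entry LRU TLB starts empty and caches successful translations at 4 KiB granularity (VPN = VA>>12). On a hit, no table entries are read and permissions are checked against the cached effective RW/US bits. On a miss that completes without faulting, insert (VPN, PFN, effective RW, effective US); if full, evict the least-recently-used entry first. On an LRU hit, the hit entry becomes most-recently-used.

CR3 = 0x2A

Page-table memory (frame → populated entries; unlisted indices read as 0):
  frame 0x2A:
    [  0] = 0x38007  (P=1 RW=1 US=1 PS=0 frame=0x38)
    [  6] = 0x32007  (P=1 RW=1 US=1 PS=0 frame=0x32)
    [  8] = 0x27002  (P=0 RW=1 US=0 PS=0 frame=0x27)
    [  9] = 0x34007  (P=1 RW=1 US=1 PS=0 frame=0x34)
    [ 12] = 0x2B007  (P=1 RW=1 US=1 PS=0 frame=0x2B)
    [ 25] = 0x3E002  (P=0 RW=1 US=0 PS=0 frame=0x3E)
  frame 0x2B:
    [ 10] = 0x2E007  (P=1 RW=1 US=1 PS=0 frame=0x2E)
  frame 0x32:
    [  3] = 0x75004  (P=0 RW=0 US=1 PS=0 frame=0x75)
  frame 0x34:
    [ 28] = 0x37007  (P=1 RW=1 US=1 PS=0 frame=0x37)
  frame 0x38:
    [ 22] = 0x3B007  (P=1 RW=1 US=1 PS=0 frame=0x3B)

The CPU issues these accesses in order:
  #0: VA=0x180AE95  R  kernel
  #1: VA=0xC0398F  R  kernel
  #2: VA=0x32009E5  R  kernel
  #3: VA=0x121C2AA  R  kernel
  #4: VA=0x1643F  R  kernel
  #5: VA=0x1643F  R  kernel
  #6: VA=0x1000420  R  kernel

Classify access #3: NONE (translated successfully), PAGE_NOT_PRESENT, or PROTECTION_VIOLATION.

Walk each access:
#0 VA=0x180AE95 (r,kernel):
  [0] read 0x2A idx=12: raw=0x2B007 flags P=1 W=1 U=1 S=0
  [1] read 0x2B idx=10: raw=0x2E007 flags P=1 W=1 U=1 S=0
  → PA=0x2EE95  (2 entries read)
#1 VA=0xC0398F (r,kernel):
  [0] read 0x2A idx=6: raw=0x32007 flags P=1 W=1 U=1 S=0
  [1] read 0x32 idx=3: raw=0x75004 flags P=0 W=0 U=1 S=0
  ✗ PAGE_NOT_PRESENT  [2 reads]
#2 VA=0x32009E5 (r,kernel):
  [0] read 0x2A idx=25: raw=0x3E002 flags P=0 W=1 U=0 S=0
  ✗ PAGE_NOT_PRESENT  [1 reads]
#3 VA=0x121C2AA (r,kernel):
  [0] read 0x2A idx=9: raw=0x34007 flags P=1 W=1 U=1 S=0
  [1] read 0x34 idx=28: raw=0x37007 flags P=1 W=1 U=1 S=0
  → PA=0x372AA  (2 entries read)
#4 VA=0x1643F (r,kernel):
  [0] read 0x2A idx=0: raw=0x38007 flags P=1 W=1 U=1 S=0
  [1] read 0x38 idx=22: raw=0x3B007 flags P=1 W=1 U=1 S=0
  → PA=0x3B43F  (2 entries read)
#5 VA=0x1643F (r,kernel):
  TLB hit vpn=0x16 → PA=0x3B43F
#6 VA=0x1000420 (r,kernel):
  [0] read 0x2A idx=8: raw=0x27002 flags P=0 W=1 U=0 S=0
  ✗ PAGE_NOT_PRESENT  [1 reads]

Access #3 fault: NONE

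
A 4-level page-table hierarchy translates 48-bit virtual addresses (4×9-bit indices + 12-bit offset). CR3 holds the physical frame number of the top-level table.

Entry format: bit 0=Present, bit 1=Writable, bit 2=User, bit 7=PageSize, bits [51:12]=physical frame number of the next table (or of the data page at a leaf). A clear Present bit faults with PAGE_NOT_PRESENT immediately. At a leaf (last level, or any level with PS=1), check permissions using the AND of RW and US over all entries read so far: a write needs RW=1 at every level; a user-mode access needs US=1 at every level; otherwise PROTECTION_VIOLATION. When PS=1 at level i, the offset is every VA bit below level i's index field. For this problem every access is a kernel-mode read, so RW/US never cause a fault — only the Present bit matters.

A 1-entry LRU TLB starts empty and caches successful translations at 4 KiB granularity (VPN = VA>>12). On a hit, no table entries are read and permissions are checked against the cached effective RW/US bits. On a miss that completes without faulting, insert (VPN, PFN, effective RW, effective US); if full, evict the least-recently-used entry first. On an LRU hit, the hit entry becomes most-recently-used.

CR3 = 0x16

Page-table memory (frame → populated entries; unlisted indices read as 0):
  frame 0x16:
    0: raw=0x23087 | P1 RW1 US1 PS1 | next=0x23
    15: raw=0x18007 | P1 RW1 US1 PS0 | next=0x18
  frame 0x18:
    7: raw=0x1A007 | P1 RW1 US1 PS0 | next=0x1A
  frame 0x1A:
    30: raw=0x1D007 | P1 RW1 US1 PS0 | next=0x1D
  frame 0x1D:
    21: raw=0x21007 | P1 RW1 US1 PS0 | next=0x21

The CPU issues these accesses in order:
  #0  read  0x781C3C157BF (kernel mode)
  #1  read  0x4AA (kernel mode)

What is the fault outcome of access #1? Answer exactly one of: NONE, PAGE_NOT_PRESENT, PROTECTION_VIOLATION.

Walk each access:
#0 VA=0x781C3C157BF (r,kernel):
  L0 @0x16[15] → 0x18007  P=1,RW=1,US=1,PS=0
  L1 @0x18[7] → 0x1A007  P=1,RW=1,US=1,PS=0
  L2 @0x1A[30] → 0x1D007  P=1,RW=1,US=1,PS=0
  L3 @0x1D[21] → 0x21007  P=1,RW=1,US=1,PS=0
  ✓ 0x217BF  — 4 lookups
#1 VA=0x4AA (r,kernel):
  L0 @0x16[0] → 0x23087  P=1,RW=1,US=1,PS=1
  ✓ 0x234AA (huge @L0)  — 1 lookups

Access #1 fault: NONE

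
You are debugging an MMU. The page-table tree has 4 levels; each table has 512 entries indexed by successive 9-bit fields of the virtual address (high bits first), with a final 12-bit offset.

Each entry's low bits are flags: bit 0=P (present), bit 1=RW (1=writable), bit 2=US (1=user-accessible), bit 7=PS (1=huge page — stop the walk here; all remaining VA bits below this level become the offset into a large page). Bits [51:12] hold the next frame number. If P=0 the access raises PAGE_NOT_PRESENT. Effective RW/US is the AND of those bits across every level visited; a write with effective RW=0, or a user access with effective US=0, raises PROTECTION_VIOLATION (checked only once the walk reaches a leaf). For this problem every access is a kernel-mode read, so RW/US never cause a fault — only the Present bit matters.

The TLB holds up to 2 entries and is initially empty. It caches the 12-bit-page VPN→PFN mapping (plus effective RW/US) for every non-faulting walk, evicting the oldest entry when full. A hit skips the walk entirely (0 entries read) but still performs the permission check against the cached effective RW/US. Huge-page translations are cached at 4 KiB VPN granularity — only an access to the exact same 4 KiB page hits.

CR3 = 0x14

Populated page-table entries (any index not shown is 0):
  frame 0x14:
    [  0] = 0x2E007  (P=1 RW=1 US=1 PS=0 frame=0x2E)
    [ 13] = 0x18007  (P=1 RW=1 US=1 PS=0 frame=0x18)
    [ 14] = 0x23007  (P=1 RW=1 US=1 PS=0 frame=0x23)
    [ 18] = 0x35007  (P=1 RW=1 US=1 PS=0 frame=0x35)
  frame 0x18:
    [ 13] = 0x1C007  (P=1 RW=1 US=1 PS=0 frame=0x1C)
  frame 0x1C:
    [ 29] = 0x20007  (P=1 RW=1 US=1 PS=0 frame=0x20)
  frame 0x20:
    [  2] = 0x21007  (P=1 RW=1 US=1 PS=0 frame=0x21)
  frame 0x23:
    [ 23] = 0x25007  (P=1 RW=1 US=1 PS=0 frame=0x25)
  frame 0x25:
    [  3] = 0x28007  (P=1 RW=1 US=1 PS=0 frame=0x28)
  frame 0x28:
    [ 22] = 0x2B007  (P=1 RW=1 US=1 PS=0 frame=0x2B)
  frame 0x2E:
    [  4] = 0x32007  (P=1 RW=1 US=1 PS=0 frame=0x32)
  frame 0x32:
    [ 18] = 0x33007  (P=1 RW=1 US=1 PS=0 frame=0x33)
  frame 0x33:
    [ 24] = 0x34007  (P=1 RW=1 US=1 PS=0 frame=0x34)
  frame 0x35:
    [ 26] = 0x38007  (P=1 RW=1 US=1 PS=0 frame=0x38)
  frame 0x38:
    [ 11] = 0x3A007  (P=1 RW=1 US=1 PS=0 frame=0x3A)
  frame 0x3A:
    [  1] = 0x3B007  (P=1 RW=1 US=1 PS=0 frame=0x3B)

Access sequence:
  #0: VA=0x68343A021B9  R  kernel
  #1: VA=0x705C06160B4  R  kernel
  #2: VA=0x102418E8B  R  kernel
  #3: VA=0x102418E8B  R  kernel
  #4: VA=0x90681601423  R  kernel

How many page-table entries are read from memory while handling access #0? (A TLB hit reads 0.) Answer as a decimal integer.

Per-access translation:
#0 VA=0x68343A021B9 (r,kernel):
  L0 @0x14[13] → 0x18007  P=1,RW=1,US=1,PS=0
  L1 @0x18[13] → 0x1C007  P=1,RW=1,US=1,PS=0
  L2 @0x1C[29] → 0x20007  P=1,RW=1,US=1,PS=0
  L3 @0x20[2] → 0x21007  P=1,RW=1,US=1,PS=0
  ⇒ phys 0x211B9  [4 reads]
#1 VA=0x705C06160B4 (r,kernel):
  L0 @0x14[14] → 0x23007  P=1,RW=1,US=1,PS=0
  L1 @0x23[23] → 0x25007  P=1,RW=1,US=1,PS=0
  L2 @0x25[3] → 0x28007  P=1,RW=1,US=1,PS=0
  L3 @0x28[22] → 0x2B007  P=1,RW=1,US=1,PS=0
  ⇒ phys 0x2B0B4  [4 reads]
#2 VA=0x102418E8B (r,kernel):
  L0 @0x14[0] → 0x2E007  P=1,RW=1,US=1,PS=0
  L1 @0x2E[4] → 0x32007  P=1,RW=1,US=1,PS=0
  L2 @0x32[18] → 0x33007  P=1,RW=1,US=1,PS=0
  L3 @0x33[24] → 0x34007  P=1,RW=1,US=1,PS=0
  ⇒ phys 0x34E8B  [4 reads]
#3 VA=0x102418E8B (r,kernel):
  TLB hit vpn=0x102418 → PA=0x34E8B
#4 VA=0x90681601423 (r,kernel):
  L0 @0x14[18] → 0x35007  P=1,RW=1,US=1,PS=0
  L1 @0x35[26] → 0x38007  P=1,RW=1,US=1,PS=0
  L2 @0x38[11] → 0x3A007  P=1,RW=1,US=1,PS=0
  L3 @0x3A[1] → 0x3B007  P=1,RW=1,US=1,PS=0
  ⇒ phys 0x3B423  [4 reads]

Entries read for #0: 4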